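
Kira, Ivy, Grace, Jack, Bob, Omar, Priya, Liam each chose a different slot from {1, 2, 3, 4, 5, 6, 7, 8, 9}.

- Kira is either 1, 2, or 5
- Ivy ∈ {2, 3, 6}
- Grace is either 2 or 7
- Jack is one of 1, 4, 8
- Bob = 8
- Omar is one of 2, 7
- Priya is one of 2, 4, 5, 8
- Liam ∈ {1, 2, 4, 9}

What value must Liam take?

9

Bob must be 8 (only option left). Strike 8 from Jack, Priya.
The 2 variables Grace and Omar are confined to {2, 7}, which locks those values in; drop them from Kira, Ivy, Priya, Liam.
Kira, Jack, Priya share exactly the 3 values {1, 4, 5}; by pigeonhole those values go to them, so strike 1, 4, 5 from Liam.
So Liam = 9.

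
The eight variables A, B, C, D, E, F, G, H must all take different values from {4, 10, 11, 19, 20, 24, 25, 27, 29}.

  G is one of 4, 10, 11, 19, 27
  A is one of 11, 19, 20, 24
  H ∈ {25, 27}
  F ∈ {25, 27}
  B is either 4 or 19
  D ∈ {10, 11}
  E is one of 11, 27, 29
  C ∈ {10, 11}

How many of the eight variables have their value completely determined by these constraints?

1

C and D between them cover only {10, 11} — a naked pair. Remove those values from A, E, G.
F and H share exactly the 2 values {25, 27}; by pigeonhole those values go to them, so strike 25, 27 from E, G.
E has just one choice, so E = 29.
B and G share exactly the 2 values {4, 19}; by pigeonhole those values go to them, so strike 4, 19 from A.
Determined: E=29. The other variables each still have more than one consistent value. That makes 1.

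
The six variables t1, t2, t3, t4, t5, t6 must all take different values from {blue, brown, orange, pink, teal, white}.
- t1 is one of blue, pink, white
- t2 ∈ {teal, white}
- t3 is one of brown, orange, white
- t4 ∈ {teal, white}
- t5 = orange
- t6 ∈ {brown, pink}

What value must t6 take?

pink

t5 has just one choice, so t5 = orange. Eliminate orange elsewhere: t3.
The 5 still-open variables draw from only 5 values {blue, brown, pink, teal, white}, so each is used; only t1 can be blue, hence t1 = blue.
The 4 still-open variables draw from only 4 values {brown, pink, teal, white}, so each is used; only t6 can be pink, hence t6 = pink.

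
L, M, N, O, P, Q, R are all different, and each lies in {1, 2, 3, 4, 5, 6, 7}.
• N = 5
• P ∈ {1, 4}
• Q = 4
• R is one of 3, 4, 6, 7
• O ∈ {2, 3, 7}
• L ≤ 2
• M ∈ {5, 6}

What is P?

1

N must be 5 (only option left). So M can't be 5.
That leaves Q = 4. Remove 4 from P, R.
So P = 1.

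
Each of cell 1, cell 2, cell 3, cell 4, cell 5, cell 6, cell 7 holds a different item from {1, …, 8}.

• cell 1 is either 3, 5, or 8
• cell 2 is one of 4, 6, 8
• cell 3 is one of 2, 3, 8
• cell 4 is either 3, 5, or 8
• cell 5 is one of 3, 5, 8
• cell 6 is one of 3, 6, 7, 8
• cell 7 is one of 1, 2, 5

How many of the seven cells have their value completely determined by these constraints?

The 3 variables cell 1, cell 4, cell 5 are confined to {3, 5, 8}, which locks those values in; drop them from cell 2, cell 3, cell 6, cell 7.
cell 3 must be 2 (only option left). Strike 2 from cell 7.
cell 7 must be 1 (only option left).
Determined: cell 3=2, cell 7=1. The other cells each still have more than one consistent value. That makes 2.

2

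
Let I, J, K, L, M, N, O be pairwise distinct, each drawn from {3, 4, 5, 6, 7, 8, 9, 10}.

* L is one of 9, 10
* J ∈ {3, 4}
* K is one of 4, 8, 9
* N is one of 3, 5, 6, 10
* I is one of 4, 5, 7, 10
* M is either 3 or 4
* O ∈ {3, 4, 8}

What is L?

J and M share exactly the 2 values {3, 4}; by pigeonhole those values go to them, so strike 3, 4 from I, K, N, O.
O has just one choice, so O = 8. Eliminate 8 elsewhere: K.
K must be 9 (only option left). So L can't be 9.
So L = 10.

10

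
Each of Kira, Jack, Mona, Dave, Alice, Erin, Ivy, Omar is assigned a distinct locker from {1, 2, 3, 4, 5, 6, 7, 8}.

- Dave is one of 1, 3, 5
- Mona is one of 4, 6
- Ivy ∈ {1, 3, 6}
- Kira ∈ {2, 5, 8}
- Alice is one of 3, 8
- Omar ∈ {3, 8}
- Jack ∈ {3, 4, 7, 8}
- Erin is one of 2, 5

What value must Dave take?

1

The 8 variables draw from only 8 values {1, 2, 3, 4, 5, 6, 7, 8}, so each is used; only Jack can be 7, hence Jack = 7.
The 7 still-open variables draw from only 7 values {1, 2, 3, 4, 5, 6, 8}, so each is used; only Mona can be 4, hence Mona = 4.
The 6 still-open variables together cover exactly {1, 2, 3, 5, 6, 8} — 6 values for 6 variables — and 6 appears only in Ivy's list, so Ivy = 6.
Among the 5 still-open variables, 1 fits only Dave (and all 5 values in {1, 2, 3, 5, 8} must be used), so Dave = 1.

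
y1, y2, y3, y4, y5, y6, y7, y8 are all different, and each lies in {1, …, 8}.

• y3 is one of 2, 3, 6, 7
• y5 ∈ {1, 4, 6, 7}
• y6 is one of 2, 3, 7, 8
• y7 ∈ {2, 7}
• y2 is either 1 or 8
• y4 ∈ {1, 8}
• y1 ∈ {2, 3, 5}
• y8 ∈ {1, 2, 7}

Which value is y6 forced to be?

3

Among the 8 variables, 4 fits only y5 (and all 8 values in {1, 2, 3, 4, 5, 6, 7, 8} must be used), so y5 = 4.
The 7 still-open variables draw from only 7 values {1, 2, 3, 5, 6, 7, 8}, so each is used; only y1 can be 5, hence y1 = 5.
The 6 still-open variables together cover exactly {1, 2, 3, 6, 7, 8} — 6 values for 6 variables — and 6 appears only in y3's list, so y3 = 6.
The 5 still-open variables together cover exactly {1, 2, 3, 7, 8} — 5 values for 5 variables — and 3 appears only in y6's list, so y6 = 3.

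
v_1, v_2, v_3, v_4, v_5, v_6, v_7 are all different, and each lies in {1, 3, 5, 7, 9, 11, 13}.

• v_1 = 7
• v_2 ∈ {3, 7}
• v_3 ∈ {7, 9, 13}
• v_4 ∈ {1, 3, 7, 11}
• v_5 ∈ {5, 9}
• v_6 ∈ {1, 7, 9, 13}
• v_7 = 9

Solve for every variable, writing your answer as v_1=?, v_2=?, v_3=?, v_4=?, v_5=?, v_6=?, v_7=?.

v_1=7, v_2=3, v_3=13, v_4=11, v_5=5, v_6=1, v_7=9

v_1 must be 7 (only option left). Eliminate 7 elsewhere: v_2, v_3, v_4, v_6.
v_2 has just one choice, so v_2 = 3. Strike 3 from v_4.
That leaves v_7 = 9. Strike 9 from v_3, v_5, v_6.
That leaves v_3 = 13. So v_6 can't be 13.
v_5's domain is down to {5}, so v_5 = 5.
v_6 must be 1 (only option left). Strike 1 from v_4.
v_4's domain is down to {11}, so v_4 = 11.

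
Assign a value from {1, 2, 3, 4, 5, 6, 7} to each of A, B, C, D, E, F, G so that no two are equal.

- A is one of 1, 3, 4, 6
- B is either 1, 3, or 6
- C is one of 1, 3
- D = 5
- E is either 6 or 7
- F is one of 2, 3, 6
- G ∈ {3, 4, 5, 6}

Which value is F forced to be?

2

D must be 5 (only option left). So G can't be 5.
The 6 still-open variables together cover exactly {1, 2, 3, 4, 6, 7} — 6 values for 6 variables — and 2 appears only in F's list, so F = 2.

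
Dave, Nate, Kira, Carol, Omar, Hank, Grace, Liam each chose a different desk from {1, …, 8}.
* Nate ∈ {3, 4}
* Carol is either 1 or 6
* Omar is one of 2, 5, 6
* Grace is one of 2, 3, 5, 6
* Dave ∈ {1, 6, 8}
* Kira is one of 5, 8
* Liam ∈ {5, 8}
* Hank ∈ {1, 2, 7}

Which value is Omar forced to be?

The 8 variables draw from only 8 values {1, 2, 3, 4, 5, 6, 7, 8}, so each is used; only Nate can be 4, hence Nate = 4.
The 7 still-open variables together cover exactly {1, 2, 3, 5, 6, 7, 8} — 7 values for 7 variables — and 3 appears only in Grace's list, so Grace = 3.
Among the 6 still-open variables, 7 fits only Hank (and all 6 values in {1, 2, 5, 6, 7, 8} must be used), so Hank = 7.
The 5 still-open variables together cover exactly {1, 2, 5, 6, 8} — 5 values for 5 variables — and 2 appears only in Omar's list, so Omar = 2.

2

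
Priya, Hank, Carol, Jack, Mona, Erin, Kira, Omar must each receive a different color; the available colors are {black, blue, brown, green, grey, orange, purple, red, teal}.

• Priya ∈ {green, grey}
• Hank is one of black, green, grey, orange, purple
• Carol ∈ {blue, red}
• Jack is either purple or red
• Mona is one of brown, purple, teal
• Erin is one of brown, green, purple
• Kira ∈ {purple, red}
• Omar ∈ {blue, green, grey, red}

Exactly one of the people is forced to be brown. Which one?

The 2 variables Jack and Kira are confined to {purple, red}, which locks those values in; drop them from Hank, Carol, Mona, Erin, Omar.
Carol has just one choice, so Carol = blue. Strike blue from Omar.
Priya and Omar between them cover only {green, grey} — a naked pair. Remove those values from Hank, Erin.
So brown goes to Erin.

Erin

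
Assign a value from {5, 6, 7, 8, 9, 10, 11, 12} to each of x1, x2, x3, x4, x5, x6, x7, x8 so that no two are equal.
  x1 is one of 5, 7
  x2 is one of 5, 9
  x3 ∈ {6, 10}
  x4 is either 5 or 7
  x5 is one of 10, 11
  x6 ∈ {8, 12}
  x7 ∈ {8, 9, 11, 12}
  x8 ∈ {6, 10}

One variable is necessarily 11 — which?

The 2 variables x1 and x4 are confined to {5, 7}, which locks those values in; drop them from x2.
x2's domain is down to {9}, so x2 = 9. Strike 9 from x7.
x3 and x8 between them cover only {6, 10} — a naked pair. Remove those values from x5.
So 11 goes to x5.

x5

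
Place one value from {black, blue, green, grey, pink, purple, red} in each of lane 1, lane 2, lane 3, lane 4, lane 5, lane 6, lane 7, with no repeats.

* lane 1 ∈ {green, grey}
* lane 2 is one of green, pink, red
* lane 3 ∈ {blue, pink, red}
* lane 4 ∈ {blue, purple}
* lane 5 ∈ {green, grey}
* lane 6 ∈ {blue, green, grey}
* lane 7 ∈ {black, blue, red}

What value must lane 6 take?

blue

The 7 variables draw from only 7 values {black, blue, green, grey, pink, purple, red}, so each is used; only lane 7 can be black, hence lane 7 = black.
The 6 still-open variables draw from only 6 values {blue, green, grey, pink, purple, red}, so each is used; only lane 4 can be purple, hence lane 4 = purple.
The 2 variables lane 1 and lane 5 are confined to {green, grey}, which locks those values in; drop them from lane 2, lane 6.
So lane 6 = blue.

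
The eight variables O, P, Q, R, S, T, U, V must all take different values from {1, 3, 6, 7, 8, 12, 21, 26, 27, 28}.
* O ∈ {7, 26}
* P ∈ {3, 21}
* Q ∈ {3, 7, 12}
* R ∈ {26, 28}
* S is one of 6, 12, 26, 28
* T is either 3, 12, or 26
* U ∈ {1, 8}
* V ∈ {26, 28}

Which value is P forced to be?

The 2 variables R and V are confined to {26, 28}, which locks those values in; drop them from O, S, T.
O has just one choice, so O = 7. Eliminate 7 elsewhere: Q.
Q and T share exactly the 2 values {3, 12}; by pigeonhole those values go to them, so strike 3, 12 from P, S.
So P = 21.

21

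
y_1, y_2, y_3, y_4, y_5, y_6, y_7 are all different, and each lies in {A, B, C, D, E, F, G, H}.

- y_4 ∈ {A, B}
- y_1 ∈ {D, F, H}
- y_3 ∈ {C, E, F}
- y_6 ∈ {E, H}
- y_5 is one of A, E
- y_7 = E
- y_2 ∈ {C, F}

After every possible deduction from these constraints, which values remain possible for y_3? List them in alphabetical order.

y_7 must be E (only option left). So y_3, y_5, y_6 can't be E.
y_5's domain is down to {A}, so y_5 = A. Remove A from y_4.
y_6's domain is down to {H}, so y_6 = H. So y_1 can't be H.
y_4 has just one choice, so y_4 = B.
The 3 still-open variables draw from only 3 values {C, D, F}, so each is used; only y_1 can be D, hence y_1 = D.
No further eliminations apply; y_3 can still be any of C, F.

C, F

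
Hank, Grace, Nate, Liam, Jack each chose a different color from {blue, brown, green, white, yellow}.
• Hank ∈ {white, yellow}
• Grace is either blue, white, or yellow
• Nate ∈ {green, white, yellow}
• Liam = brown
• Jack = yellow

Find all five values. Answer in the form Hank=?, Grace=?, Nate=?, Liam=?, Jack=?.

Liam has just one choice, so Liam = brown.
That leaves Jack = yellow. Remove yellow from Hank, Grace, Nate.
Hank's domain is down to {white}, so Hank = white. Strike white from Grace, Nate.
Grace must be blue (only option left).
Nate must be green (only option left).

Hank=white, Grace=blue, Nate=green, Liam=brown, Jack=yellow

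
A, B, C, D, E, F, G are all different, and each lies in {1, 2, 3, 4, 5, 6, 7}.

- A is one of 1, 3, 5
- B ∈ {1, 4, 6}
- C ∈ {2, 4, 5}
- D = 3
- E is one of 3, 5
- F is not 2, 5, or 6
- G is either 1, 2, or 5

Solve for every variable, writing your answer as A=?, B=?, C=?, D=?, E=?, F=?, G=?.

D's domain is down to {3}, so D = 3. So A, E, F can't be 3.
That leaves E = 5. Strike 5 from A, C, G.
A has just one choice, so A = 1. So B, F, G can't be 1.
G has just one choice, so G = 2. Eliminate 2 elsewhere: C.
C must be 4 (only option left). So B, F can't be 4.
F's domain is down to {7}, so F = 7.
That leaves B = 6.

A=1, B=6, C=4, D=3, E=5, F=7, G=2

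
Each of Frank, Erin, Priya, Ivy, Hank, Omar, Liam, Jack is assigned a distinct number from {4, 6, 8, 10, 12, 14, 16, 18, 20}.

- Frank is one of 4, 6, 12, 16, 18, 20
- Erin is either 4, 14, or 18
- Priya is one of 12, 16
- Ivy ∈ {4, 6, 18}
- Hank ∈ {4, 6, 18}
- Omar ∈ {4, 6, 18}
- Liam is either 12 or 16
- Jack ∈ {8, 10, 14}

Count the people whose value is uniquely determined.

Priya and Liam between them cover only {12, 16} — a naked pair. Remove those values from Frank.
Ivy, Hank, Omar share exactly the 3 values {4, 6, 18}; by pigeonhole those values go to them, so strike 4, 6, 18 from Frank, Erin.
That leaves Frank = 20.
Erin's domain is down to {14}, so Erin = 14. Eliminate 14 elsewhere: Jack.
Determined: Frank=20, Erin=14. The other people each still have more than one consistent value. That makes 2.

2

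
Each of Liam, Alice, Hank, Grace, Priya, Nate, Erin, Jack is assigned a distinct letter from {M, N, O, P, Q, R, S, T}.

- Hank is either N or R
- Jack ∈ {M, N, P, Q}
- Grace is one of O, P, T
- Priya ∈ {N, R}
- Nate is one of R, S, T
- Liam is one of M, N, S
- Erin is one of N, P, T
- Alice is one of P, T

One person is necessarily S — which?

The 8 variables draw from only 8 values {M, N, O, P, Q, R, S, T}, so each is used; only Grace can be O, hence Grace = O.
The 7 still-open variables draw from only 7 values {M, N, P, Q, R, S, T}, so each is used; only Jack can be Q, hence Jack = Q.
Among the 6 still-open variables, M fits only Liam (and all 6 values in {M, N, P, R, S, T} must be used), so Liam = M.
The 5 still-open variables together cover exactly {N, P, R, S, T} — 5 values for 5 variables — and S appears only in Nate's list, so Nate = S.

Nate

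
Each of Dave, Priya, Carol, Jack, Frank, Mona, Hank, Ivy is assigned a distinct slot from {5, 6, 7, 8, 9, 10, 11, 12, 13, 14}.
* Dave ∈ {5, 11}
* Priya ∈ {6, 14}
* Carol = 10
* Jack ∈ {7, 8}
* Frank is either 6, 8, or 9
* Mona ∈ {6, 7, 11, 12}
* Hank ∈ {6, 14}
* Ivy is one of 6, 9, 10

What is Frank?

8

Carol's domain is down to {10}, so Carol = 10. Strike 10 from Ivy.
The 2 variables Priya and Hank are confined to {6, 14}, which locks those values in; drop them from Frank, Mona, Ivy.
Ivy must be 9 (only option left). Strike 9 from Frank.
So Frank = 8.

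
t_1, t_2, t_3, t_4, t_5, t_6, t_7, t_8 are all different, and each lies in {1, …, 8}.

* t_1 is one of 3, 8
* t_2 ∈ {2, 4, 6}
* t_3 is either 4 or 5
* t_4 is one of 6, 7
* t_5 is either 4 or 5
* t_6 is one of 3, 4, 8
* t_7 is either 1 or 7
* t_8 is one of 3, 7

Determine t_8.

7

Among the 8 variables, 1 fits only t_7 (and all 8 values in {1, 2, 3, 4, 5, 6, 7, 8} must be used), so t_7 = 1.
Among the 7 still-open variables, 2 fits only t_2 (and all 7 values in {2, 3, 4, 5, 6, 7, 8} must be used), so t_2 = 2.
The 6 still-open variables together cover exactly {3, 4, 5, 6, 7, 8} — 6 values for 6 variables — and 6 appears only in t_4's list, so t_4 = 6.
Among the 5 still-open variables, 7 fits only t_8 (and all 5 values in {3, 4, 5, 7, 8} must be used), so t_8 = 7.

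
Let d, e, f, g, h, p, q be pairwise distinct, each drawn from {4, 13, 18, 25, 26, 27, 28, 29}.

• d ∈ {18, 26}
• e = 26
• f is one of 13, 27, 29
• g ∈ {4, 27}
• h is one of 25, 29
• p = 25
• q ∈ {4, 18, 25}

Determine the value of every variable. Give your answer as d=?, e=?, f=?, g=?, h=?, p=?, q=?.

d=18, e=26, f=13, g=27, h=29, p=25, q=4

e's domain is down to {26}, so e = 26. So d can't be 26.
That leaves p = 25. Eliminate 25 elsewhere: h, q.
d has just one choice, so d = 18. Remove 18 from q.
h must be 29 (only option left). So f can't be 29.
q must be 4 (only option left). Eliminate 4 elsewhere: g.
g's domain is down to {27}, so g = 27. Strike 27 from f.
f has just one choice, so f = 13.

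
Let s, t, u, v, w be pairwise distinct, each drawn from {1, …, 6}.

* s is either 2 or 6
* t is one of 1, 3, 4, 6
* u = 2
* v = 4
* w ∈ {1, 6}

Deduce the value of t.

3

u's domain is down to {2}, so u = 2. So s can't be 2.
That leaves v = 4. Remove 4 from t.
s has just one choice, so s = 6. Strike 6 from t, w.
That leaves w = 1. So t can't be 1.
So t = 3.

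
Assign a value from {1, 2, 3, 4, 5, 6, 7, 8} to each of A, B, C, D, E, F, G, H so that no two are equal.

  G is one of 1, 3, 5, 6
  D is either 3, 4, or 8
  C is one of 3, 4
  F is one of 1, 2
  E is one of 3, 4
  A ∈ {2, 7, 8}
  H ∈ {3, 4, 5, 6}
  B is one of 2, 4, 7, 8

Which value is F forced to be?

1

C and E between them cover only {3, 4} — a naked pair. Remove those values from B, D, G, H.
That leaves D = 8. So A, B can't be 8.
A and B share exactly the 2 values {2, 7}; by pigeonhole those values go to them, so strike 2, 7 from F.
So F = 1.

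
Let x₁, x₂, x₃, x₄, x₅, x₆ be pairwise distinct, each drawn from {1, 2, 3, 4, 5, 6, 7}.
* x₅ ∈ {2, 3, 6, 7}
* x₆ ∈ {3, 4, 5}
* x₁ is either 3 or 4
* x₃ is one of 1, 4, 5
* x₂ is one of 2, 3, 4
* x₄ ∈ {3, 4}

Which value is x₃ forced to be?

1

x₁ and x₄ between them cover only {3, 4} — a naked pair. Remove those values from x₂, x₃, x₅, x₆.
x₂ has just one choice, so x₂ = 2. Remove 2 from x₅.
x₆'s domain is down to {5}, so x₆ = 5. Remove 5 from x₃.
So x₃ = 1.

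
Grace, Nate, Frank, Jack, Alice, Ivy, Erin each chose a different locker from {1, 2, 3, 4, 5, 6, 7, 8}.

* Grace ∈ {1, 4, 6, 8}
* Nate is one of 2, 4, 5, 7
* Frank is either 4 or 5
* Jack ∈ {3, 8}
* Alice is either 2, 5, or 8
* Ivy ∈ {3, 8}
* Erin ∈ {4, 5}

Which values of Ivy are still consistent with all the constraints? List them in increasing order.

3, 8

Frank and Erin between them cover only {4, 5} — a naked pair. Remove those values from Grace, Nate, Alice.
Jack and Ivy between them cover only {3, 8} — a naked pair. Remove those values from Grace, Alice.
Alice's domain is down to {2}, so Alice = 2. So Nate can't be 2.
That leaves Nate = 7.
No further eliminations apply; Ivy can still be any of 3, 8.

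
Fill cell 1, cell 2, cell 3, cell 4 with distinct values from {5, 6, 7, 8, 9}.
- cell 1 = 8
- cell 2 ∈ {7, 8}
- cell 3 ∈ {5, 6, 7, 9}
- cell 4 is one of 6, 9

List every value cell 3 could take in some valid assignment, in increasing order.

5, 6, 9

cell 1's domain is down to {8}, so cell 1 = 8. Strike 8 from cell 2.
cell 2 must be 7 (only option left). Eliminate 7 elsewhere: cell 3.
No further eliminations apply; cell 3 can still be any of 5, 6, 9.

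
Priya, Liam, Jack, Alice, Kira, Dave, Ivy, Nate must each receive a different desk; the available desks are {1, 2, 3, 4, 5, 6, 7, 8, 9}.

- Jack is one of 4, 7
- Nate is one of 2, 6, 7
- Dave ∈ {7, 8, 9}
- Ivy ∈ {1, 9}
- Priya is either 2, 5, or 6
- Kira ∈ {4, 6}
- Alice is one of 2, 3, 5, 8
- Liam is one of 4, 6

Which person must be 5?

Liam and Kira between them cover only {4, 6} — a naked pair. Remove those values from Priya, Jack, Nate.
That leaves Jack = 7. Eliminate 7 elsewhere: Dave, Nate.
Nate's domain is down to {2}, so Nate = 2. Strike 2 from Priya, Alice.
So 5 goes to Priya.

Priya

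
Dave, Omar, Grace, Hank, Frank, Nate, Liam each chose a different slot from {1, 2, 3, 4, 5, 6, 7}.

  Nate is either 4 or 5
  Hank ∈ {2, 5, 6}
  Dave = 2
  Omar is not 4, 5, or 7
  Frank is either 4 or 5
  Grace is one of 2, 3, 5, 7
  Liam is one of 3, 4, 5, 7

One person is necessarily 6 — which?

Dave has just one choice, so Dave = 2. Strike 2 from Omar, Grace, Hank.
Among the 6 still-open variables, 1 fits only Omar (and all 6 values in {1, 3, 4, 5, 6, 7} must be used), so Omar = 1.
Among the 5 still-open variables, 6 fits only Hank (and all 5 values in {3, 4, 5, 6, 7} must be used), so Hank = 6.

Hank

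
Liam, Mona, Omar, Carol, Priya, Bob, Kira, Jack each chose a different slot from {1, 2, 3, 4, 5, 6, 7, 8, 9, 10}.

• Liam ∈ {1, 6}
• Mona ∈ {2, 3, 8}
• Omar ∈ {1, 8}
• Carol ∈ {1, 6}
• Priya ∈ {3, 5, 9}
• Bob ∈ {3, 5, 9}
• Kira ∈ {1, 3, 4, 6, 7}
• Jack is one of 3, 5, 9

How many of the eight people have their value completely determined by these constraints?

2

The 2 variables Liam and Carol are confined to {1, 6}, which locks those values in; drop them from Omar, Kira.
Omar must be 8 (only option left). So Mona can't be 8.
Priya, Bob, Jack between them cover only {3, 5, 9} — a naked triple. Remove those values from Mona, Kira.
Mona has just one choice, so Mona = 2.
Determined: Mona=2, Omar=8. The other people each still have more than one consistent value. That makes 2.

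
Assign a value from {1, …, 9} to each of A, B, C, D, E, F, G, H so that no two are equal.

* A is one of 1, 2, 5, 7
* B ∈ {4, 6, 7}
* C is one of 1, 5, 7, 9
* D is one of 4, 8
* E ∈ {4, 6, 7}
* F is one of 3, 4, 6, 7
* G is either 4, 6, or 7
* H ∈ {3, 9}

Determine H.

B, E, G between them cover only {4, 6, 7} — a naked triple. Remove those values from A, C, D, F.
D's domain is down to {8}, so D = 8.
That leaves F = 3. Eliminate 3 elsewhere: H.
So H = 9.

9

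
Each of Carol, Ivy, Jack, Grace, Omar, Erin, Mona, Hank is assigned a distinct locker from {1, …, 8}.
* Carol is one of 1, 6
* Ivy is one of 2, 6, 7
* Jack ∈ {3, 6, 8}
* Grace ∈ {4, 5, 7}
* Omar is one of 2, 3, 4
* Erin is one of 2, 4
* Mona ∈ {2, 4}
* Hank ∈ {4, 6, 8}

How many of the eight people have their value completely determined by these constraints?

4

The 8 variables draw from only 8 values {1, 2, 3, 4, 5, 6, 7, 8}, so each is used; only Carol can be 1, hence Carol = 1.
Among the 7 still-open variables, 5 fits only Grace (and all 7 values in {2, 3, 4, 5, 6, 7, 8} must be used), so Grace = 5.
The 6 still-open variables draw from only 6 values {2, 3, 4, 6, 7, 8}, so each is used; only Ivy can be 7, hence Ivy = 7.
Erin and Mona share exactly the 2 values {2, 4}; by pigeonhole those values go to them, so strike 2, 4 from Omar, Hank.
Omar must be 3 (only option left). So Jack can't be 3.
Determined: Carol=1, Ivy=7, Grace=5, Omar=3. The other people each still have more than one consistent value. That makes 4.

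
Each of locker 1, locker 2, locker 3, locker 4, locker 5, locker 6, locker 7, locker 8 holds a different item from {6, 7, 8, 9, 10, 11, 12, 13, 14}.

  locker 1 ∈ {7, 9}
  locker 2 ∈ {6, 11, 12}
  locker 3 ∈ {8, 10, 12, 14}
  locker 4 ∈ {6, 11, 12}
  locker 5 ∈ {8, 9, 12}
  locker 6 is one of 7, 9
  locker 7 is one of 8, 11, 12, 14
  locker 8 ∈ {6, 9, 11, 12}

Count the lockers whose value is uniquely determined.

3

The 8 variables together cover exactly {6, 7, 8, 9, 10, 11, 12, 14} — 8 values for 8 variables — and 10 appears only in locker 3's list, so locker 3 = 10.
The 7 still-open variables together cover exactly {6, 7, 8, 9, 11, 12, 14} — 7 values for 7 variables — and 14 appears only in locker 7's list, so locker 7 = 14.
The 6 still-open variables draw from only 6 values {6, 7, 8, 9, 11, 12}, so each is used; only locker 5 can be 8, hence locker 5 = 8.
locker 1 and locker 6 share exactly the 2 values {7, 9}; by pigeonhole those values go to them, so strike 7, 9 from locker 8.
Determined: locker 3=10, locker 5=8, locker 7=14. The other lockers each still have more than one consistent value. That makes 3.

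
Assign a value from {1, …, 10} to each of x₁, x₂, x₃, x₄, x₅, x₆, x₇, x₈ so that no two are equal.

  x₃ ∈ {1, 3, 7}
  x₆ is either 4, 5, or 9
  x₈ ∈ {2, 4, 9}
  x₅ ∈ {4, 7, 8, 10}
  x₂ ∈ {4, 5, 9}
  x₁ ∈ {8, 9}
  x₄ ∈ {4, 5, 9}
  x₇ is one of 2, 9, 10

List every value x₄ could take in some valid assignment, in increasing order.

x₂, x₄, x₆ between them cover only {4, 5, 9} — a naked triple. Remove those values from x₁, x₅, x₇, x₈.
That leaves x₁ = 8. Remove 8 from x₅.
x₈ must be 2 (only option left). Eliminate 2 elsewhere: x₇.
x₇ has just one choice, so x₇ = 10. Strike 10 from x₅.
That leaves x₅ = 7. Remove 7 from x₃.
No further eliminations apply; x₄ can still be any of 4, 5, 9.

4, 5, 9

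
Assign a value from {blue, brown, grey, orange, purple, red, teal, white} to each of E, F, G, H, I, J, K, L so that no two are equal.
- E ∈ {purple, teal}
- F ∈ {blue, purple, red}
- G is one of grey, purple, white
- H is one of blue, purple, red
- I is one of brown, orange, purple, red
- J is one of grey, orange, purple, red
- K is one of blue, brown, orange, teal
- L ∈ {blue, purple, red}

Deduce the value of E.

teal

The 8 variables draw from only 8 values {blue, brown, grey, orange, purple, red, teal, white}, so each is used; only G can be white, hence G = white.
Among the 7 still-open variables, grey fits only J (and all 7 values in {blue, brown, grey, orange, purple, red, teal} must be used), so J = grey.
F, H, L share exactly the 3 values {blue, purple, red}; by pigeonhole those values go to them, so strike blue, purple, red from E, I, K.
So E = teal.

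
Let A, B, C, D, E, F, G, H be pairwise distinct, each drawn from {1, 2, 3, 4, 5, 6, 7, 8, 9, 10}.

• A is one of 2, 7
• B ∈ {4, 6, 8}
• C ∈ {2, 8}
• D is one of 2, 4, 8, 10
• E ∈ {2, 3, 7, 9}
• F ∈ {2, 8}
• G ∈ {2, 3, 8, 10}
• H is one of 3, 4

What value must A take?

7

The 8 variables together cover exactly {2, 3, 4, 6, 7, 8, 9, 10} — 8 values for 8 variables — and 6 appears only in B's list, so B = 6.
The 7 still-open variables together cover exactly {2, 3, 4, 7, 8, 9, 10} — 7 values for 7 variables — and 9 appears only in E's list, so E = 9.
The 6 still-open variables together cover exactly {2, 3, 4, 7, 8, 10} — 6 values for 6 variables — and 7 appears only in A's list, so A = 7.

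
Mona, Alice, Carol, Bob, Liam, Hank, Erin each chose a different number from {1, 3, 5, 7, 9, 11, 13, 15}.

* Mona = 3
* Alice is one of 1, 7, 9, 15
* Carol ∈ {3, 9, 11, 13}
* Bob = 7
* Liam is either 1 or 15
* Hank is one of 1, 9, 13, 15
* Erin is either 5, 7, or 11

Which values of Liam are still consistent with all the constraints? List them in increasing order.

1, 15

Mona has just one choice, so Mona = 3. Eliminate 3 elsewhere: Carol.
Bob's domain is down to {7}, so Bob = 7. So Alice, Erin can't be 7.
No further eliminations apply; Liam can still be any of 1, 15.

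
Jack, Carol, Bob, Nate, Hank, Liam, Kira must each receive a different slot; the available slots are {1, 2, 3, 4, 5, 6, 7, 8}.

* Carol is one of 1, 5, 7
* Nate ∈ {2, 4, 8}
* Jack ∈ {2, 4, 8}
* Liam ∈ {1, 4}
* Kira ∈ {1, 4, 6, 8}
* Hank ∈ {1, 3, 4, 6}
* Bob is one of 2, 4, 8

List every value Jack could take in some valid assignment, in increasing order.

2, 4, 8

Jack, Bob, Nate share exactly the 3 values {2, 4, 8}; by pigeonhole those values go to them, so strike 2, 4, 8 from Hank, Liam, Kira.
Liam has just one choice, so Liam = 1. Eliminate 1 elsewhere: Carol, Hank, Kira.
That leaves Kira = 6. Eliminate 6 elsewhere: Hank.
Hank's domain is down to {3}, so Hank = 3.
No further eliminations apply; Jack can still be any of 2, 4, 8.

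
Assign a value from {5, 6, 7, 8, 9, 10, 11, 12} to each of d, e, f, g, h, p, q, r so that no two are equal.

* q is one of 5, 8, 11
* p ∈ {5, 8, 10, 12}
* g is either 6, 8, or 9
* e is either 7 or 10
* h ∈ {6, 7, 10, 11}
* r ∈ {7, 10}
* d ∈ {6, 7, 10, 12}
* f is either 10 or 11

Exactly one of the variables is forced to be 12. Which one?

The 8 variables draw from only 8 values {5, 6, 7, 8, 9, 10, 11, 12}, so each is used; only g can be 9, hence g = 9.
The 2 variables e and r are confined to {7, 10}, which locks those values in; drop them from d, f, h, p.
That leaves f = 11. So h, q can't be 11.
h has just one choice, so h = 6. Eliminate 6 elsewhere: d.
So 12 goes to d.

d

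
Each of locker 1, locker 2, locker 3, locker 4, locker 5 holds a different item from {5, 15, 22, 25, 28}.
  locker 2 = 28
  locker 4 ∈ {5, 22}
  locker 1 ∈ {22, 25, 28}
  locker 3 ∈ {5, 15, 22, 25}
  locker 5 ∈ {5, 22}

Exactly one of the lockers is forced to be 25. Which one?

locker 2's domain is down to {28}, so locker 2 = 28. Strike 28 from locker 1.
Among the 4 still-open variables, 15 fits only locker 3 (and all 4 values in {5, 15, 22, 25} must be used), so locker 3 = 15.
The 3 still-open variables draw from only 3 values {5, 22, 25}, so each is used; only locker 1 can be 25, hence locker 1 = 25.

locker 1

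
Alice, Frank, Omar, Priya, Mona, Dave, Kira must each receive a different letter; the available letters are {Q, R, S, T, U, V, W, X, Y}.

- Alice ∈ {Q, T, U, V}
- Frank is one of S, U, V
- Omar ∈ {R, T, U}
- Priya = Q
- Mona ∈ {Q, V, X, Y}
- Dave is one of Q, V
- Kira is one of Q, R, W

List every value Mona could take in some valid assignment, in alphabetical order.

Priya has just one choice, so Priya = Q. Remove Q from Alice, Mona, Dave, Kira.
Dave has just one choice, so Dave = V. Eliminate V elsewhere: Alice, Frank, Mona.
No further eliminations apply; Mona can still be any of X, Y.

X, Y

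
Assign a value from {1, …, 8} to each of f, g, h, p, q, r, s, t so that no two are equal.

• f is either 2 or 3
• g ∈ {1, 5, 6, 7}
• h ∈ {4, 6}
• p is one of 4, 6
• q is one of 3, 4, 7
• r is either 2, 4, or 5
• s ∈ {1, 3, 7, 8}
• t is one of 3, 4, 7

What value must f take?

2

The 8 variables together cover exactly {1, 2, 3, 4, 5, 6, 7, 8} — 8 values for 8 variables — and 8 appears only in s's list, so s = 8.
The 7 still-open variables draw from only 7 values {1, 2, 3, 4, 5, 6, 7}, so each is used; only g can be 1, hence g = 1.
The 6 still-open variables draw from only 6 values {2, 3, 4, 5, 6, 7}, so each is used; only r can be 5, hence r = 5.
The 5 still-open variables draw from only 5 values {2, 3, 4, 6, 7}, so each is used; only f can be 2, hence f = 2.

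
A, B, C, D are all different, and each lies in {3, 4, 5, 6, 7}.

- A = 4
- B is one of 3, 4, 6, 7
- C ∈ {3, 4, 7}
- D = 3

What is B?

6

A's domain is down to {4}, so A = 4. So B, C can't be 4.
That leaves D = 3. Remove 3 from B, C.
That leaves C = 7. So B can't be 7.
So B = 6.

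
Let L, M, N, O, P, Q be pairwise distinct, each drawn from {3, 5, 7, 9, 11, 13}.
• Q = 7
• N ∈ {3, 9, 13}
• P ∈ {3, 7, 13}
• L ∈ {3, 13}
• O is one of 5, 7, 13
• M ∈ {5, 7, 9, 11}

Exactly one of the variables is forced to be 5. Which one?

O

Q must be 7 (only option left). Remove 7 from M, O, P.
The 5 still-open variables draw from only 5 values {3, 5, 9, 11, 13}, so each is used; only M can be 11, hence M = 11.
The 4 still-open variables together cover exactly {3, 5, 9, 13} — 4 values for 4 variables — and 5 appears only in O's list, so O = 5.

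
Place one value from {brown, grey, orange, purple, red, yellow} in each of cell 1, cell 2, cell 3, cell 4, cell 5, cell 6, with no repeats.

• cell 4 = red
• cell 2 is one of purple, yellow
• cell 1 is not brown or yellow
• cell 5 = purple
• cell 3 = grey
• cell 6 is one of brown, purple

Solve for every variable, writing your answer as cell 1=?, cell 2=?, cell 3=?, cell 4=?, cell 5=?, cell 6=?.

cell 3 has just one choice, so cell 3 = grey. So cell 1 can't be grey.
That leaves cell 4 = red. Remove red from cell 1.
cell 5 has just one choice, so cell 5 = purple. Strike purple from cell 1, cell 2, cell 6.
cell 6's domain is down to {brown}, so cell 6 = brown.
That leaves cell 1 = orange.
cell 2 must be yellow (only option left).

cell 1=orange, cell 2=yellow, cell 3=grey, cell 4=red, cell 5=purple, cell 6=brown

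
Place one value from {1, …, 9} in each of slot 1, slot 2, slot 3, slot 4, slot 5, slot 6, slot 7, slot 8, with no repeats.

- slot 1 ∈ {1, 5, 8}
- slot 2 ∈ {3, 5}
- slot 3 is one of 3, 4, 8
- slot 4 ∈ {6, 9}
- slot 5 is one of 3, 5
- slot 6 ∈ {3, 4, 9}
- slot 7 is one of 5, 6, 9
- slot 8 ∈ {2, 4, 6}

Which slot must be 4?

Among the 8 variables, 1 fits only slot 1 (and all 8 values in {1, 2, 3, 4, 5, 6, 8, 9} must be used), so slot 1 = 1.
Among the 7 still-open variables, 2 fits only slot 8 (and all 7 values in {2, 3, 4, 5, 6, 8, 9} must be used), so slot 8 = 2.
The 6 still-open variables together cover exactly {3, 4, 5, 6, 8, 9} — 6 values for 6 variables — and 8 appears only in slot 3's list, so slot 3 = 8.
Among the 5 still-open variables, 4 fits only slot 6 (and all 5 values in {3, 4, 5, 6, 9} must be used), so slot 6 = 4.

slot 6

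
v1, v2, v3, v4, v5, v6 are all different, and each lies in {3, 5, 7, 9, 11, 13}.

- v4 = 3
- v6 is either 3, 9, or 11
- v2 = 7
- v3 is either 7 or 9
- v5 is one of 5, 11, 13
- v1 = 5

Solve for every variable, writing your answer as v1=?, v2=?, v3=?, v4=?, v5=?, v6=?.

v1=5, v2=7, v3=9, v4=3, v5=13, v6=11

v1 must be 5 (only option left). Strike 5 from v5.
v2 has just one choice, so v2 = 7. Eliminate 7 elsewhere: v3.
v3 must be 9 (only option left). So v6 can't be 9.
That leaves v4 = 3. Eliminate 3 elsewhere: v6.
That leaves v6 = 11. Strike 11 from v5.
v5 must be 13 (only option left).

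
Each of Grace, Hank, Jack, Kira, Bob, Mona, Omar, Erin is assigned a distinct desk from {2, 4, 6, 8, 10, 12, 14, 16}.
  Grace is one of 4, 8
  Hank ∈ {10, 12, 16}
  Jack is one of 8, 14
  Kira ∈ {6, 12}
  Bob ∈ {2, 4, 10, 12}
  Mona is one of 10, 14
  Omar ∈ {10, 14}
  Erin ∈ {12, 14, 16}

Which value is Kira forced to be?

Among the 8 variables, 2 fits only Bob (and all 8 values in {2, 4, 6, 8, 10, 12, 14, 16} must be used), so Bob = 2.
The 7 still-open variables together cover exactly {4, 6, 8, 10, 12, 14, 16} — 7 values for 7 variables — and 4 appears only in Grace's list, so Grace = 4.
Among the 6 still-open variables, 6 fits only Kira (and all 6 values in {6, 8, 10, 12, 14, 16} must be used), so Kira = 6.

6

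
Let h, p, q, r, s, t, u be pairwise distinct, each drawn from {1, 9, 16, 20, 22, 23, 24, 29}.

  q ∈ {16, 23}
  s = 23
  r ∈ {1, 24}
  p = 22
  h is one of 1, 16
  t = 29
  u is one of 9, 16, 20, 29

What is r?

24

p must be 22 (only option left).
That leaves s = 23. Strike 23 from q.
t must be 29 (only option left). Remove 29 from u.
q must be 16 (only option left). Remove 16 from h, u.
That leaves h = 1. Eliminate 1 elsewhere: r.
So r = 24.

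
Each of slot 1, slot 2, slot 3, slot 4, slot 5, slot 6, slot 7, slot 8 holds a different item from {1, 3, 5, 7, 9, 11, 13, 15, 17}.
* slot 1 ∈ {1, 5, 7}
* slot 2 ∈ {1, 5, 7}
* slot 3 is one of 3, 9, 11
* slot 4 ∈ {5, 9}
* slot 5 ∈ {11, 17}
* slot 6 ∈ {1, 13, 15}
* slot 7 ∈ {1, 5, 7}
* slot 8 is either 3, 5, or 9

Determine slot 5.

17

slot 1, slot 2, slot 7 between them cover only {1, 5, 7} — a naked triple. Remove those values from slot 4, slot 6, slot 8.
slot 4 has just one choice, so slot 4 = 9. Strike 9 from slot 3, slot 8.
slot 8 has just one choice, so slot 8 = 3. Strike 3 from slot 3.
slot 3's domain is down to {11}, so slot 3 = 11. Strike 11 from slot 5.
So slot 5 = 17.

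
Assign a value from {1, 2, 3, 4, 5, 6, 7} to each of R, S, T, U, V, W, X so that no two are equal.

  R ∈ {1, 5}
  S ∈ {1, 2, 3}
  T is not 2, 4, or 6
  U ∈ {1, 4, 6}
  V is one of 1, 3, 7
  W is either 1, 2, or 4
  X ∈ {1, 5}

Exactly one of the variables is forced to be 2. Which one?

S

The 7 variables draw from only 7 values {1, 2, 3, 4, 5, 6, 7}, so each is used; only U can be 6, hence U = 6.
The 6 still-open variables draw from only 6 values {1, 2, 3, 4, 5, 7}, so each is used; only W can be 4, hence W = 4.
The 5 still-open variables together cover exactly {1, 2, 3, 5, 7} — 5 values for 5 variables — and 2 appears only in S's list, so S = 2.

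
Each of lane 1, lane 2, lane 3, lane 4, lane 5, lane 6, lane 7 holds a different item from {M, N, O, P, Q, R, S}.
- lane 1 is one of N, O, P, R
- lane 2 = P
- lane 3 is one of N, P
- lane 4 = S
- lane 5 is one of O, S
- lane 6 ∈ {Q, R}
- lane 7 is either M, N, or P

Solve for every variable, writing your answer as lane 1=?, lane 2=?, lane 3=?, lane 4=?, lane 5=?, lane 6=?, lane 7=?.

lane 1=R, lane 2=P, lane 3=N, lane 4=S, lane 5=O, lane 6=Q, lane 7=M

lane 2's domain is down to {P}, so lane 2 = P. Eliminate P elsewhere: lane 1, lane 3, lane 7.
lane 3 has just one choice, so lane 3 = N. Eliminate N elsewhere: lane 1, lane 7.
lane 4's domain is down to {S}, so lane 4 = S. Remove S from lane 5.
That leaves lane 5 = O. Eliminate O elsewhere: lane 1.
That leaves lane 7 = M.
lane 1's domain is down to {R}, so lane 1 = R. So lane 6 can't be R.
lane 6 must be Q (only option left).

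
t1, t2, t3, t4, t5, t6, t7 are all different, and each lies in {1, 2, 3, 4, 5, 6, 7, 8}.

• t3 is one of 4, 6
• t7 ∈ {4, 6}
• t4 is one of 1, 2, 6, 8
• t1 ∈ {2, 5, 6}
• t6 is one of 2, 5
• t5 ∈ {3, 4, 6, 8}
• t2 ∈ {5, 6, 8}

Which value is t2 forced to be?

The 7 variables together cover exactly {1, 2, 3, 4, 5, 6, 8} — 7 values for 7 variables — and 1 appears only in t4's list, so t4 = 1.
The 6 still-open variables draw from only 6 values {2, 3, 4, 5, 6, 8}, so each is used; only t5 can be 3, hence t5 = 3.
The 5 still-open variables together cover exactly {2, 4, 5, 6, 8} — 5 values for 5 variables — and 8 appears only in t2's list, so t2 = 8.

8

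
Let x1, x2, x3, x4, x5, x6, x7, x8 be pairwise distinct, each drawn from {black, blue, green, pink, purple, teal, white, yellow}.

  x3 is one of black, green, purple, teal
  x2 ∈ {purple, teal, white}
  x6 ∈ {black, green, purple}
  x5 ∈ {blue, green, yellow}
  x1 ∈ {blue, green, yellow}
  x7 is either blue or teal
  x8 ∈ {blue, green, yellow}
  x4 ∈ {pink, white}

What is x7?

The 8 variables draw from only 8 values {black, blue, green, pink, purple, teal, white, yellow}, so each is used; only x4 can be pink, hence x4 = pink.
The 7 still-open variables together cover exactly {black, blue, green, purple, teal, white, yellow} — 7 values for 7 variables — and white appears only in x2's list, so x2 = white.
The 3 variables x1, x5, x8 are confined to {blue, green, yellow}, which locks those values in; drop them from x3, x6, x7.
So x7 = teal.

teal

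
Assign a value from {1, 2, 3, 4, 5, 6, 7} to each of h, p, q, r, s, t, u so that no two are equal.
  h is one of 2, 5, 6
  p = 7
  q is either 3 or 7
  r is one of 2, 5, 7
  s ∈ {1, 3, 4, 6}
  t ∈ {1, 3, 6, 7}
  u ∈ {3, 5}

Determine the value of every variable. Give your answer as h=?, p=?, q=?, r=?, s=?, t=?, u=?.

h=6, p=7, q=3, r=2, s=4, t=1, u=5

p has just one choice, so p = 7. So q, r, t can't be 7.
q must be 3 (only option left). Remove 3 from s, t, u.
That leaves u = 5. So h, r can't be 5.
r has just one choice, so r = 2. Remove 2 from h.
h has just one choice, so h = 6. Eliminate 6 elsewhere: s, t.
t's domain is down to {1}, so t = 1. Strike 1 from s.
s's domain is down to {4}, so s = 4.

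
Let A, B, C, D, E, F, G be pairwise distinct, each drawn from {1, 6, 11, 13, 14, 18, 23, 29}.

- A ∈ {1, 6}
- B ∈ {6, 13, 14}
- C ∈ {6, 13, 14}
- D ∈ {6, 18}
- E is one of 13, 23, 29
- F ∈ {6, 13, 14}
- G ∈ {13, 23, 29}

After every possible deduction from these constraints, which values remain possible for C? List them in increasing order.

Among the 7 variables, 1 fits only A (and all 7 values in {1, 6, 13, 14, 18, 23, 29} must be used), so A = 1.
The 6 still-open variables draw from only 6 values {6, 13, 14, 18, 23, 29}, so each is used; only D can be 18, hence D = 18.
B, C, F between them cover only {6, 13, 14} — a naked triple. Remove those values from E, G.
No further eliminations apply; C can still be any of 6, 13, 14.

6, 13, 14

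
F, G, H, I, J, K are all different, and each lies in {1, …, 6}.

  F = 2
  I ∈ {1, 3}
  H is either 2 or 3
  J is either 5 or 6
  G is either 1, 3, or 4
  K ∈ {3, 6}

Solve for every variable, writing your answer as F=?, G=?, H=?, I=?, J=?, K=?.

F=2, G=4, H=3, I=1, J=5, K=6

F's domain is down to {2}, so F = 2. So H can't be 2.
H must be 3 (only option left). Strike 3 from G, I, K.
That leaves I = 1. Strike 1 from G.
K has just one choice, so K = 6. So J can't be 6.
G must be 4 (only option left).
That leaves J = 5.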